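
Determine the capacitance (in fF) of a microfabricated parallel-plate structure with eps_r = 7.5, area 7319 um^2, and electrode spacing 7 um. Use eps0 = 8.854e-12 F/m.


Step 1: Convert area to m^2: A = 7319e-12 m^2
Step 2: Convert gap to m: d = 7e-6 m
Step 3: C = eps0 * eps_r * A / d
C = 8.854e-12 * 7.5 * 7319e-12 / 7e-6
Step 4: Convert to fF (multiply by 1e15).
C = 69.43 fF


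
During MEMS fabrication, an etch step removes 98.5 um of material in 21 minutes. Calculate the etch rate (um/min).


Step 1: Etch rate = depth / time
Step 2: rate = 98.5 / 21
rate = 4.69 um/min


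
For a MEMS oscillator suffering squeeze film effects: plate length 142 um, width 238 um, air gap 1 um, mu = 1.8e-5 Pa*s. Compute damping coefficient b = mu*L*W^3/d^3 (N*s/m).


Step 1: Convert to SI.
L = 142e-6 m, W = 238e-6 m, d = 1e-6 m
Step 2: W^3 = (238e-6)^3 = 1.35e-11 m^3
Step 3: d^3 = (1e-6)^3 = 1.00e-18 m^3
Step 4: b = 1.8e-5 * 142e-6 * 1.35e-11 / 1.00e-18
b = 3.45e-02 N*s/m


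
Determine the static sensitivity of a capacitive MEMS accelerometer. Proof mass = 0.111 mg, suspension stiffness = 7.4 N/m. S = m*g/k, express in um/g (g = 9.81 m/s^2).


Step 1: Convert mass: m = 0.111 mg = 1.11e-07 kg
Step 2: S = m * g / k = 1.11e-07 * 9.81 / 7.4
Step 3: S = 1.47e-07 m/g
Step 4: Convert to um/g: S = 0.147 um/g


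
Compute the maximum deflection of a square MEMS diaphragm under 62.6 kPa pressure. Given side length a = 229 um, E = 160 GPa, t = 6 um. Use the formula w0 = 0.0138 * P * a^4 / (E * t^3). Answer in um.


Step 1: Convert pressure to compatible units (E is in GPa, so P in GPa).
P = 62.6 kPa = 62.6e-6 GPa
Step 2: Compute numerator: 0.0138 * P * a^4.
a^4 = 229^4 = 2750058481
numerator = 0.0138 * 62.6e-6 * 2750058481 = 2.3757e+03
Step 3: Compute denominator: E * t^3 = 160 * 6^3 = 34560
Step 4: w0 = numerator / denominator = 2.3757e+03 / 34560 = 0.0687 um


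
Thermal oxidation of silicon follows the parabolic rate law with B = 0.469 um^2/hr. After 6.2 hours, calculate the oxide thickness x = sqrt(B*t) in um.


Step 1: Compute B*t = 0.469 * 6.2 = 2.9078
Step 2: x = sqrt(2.9078)
x = 1.705 um


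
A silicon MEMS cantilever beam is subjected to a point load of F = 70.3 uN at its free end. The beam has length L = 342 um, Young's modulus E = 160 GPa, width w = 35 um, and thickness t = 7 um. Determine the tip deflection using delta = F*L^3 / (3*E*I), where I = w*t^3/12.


Step 1: Calculate the second moment of area.
I = w * t^3 / 12 = 35 * 7^3 / 12 = 1000.4167 um^4
Step 2: Convert E to consistent units (1 GPa = 1000 uN/um^2).
E = 160 GPa = 160000 uN/um^2
Step 3: Calculate tip deflection.
delta = F * L^3 / (3 * E * I)
delta = 70.3 * 342^3 / (3 * 160000 * 1000.4167)
delta = 5.8561 um


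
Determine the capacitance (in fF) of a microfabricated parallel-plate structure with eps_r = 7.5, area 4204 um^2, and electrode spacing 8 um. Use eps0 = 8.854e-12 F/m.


Step 1: Convert area to m^2: A = 4204e-12 m^2
Step 2: Convert gap to m: d = 8e-6 m
Step 3: C = eps0 * eps_r * A / d
C = 8.854e-12 * 7.5 * 4204e-12 / 8e-6
Step 4: Convert to fF (multiply by 1e15).
C = 34.9 fF


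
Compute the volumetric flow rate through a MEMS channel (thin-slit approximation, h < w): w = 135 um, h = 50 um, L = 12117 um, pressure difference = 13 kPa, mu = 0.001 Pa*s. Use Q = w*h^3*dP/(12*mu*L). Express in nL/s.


Step 1: Convert all dimensions to SI (meters).
w = 135e-6 m, h = 50e-6 m, L = 12117e-6 m, dP = 13e3 Pa
Step 2: Q = w * h^3 * dP / (12 * mu * L)
Q = 135e-6 * (50e-6)^3 * 13e3 / (12 * 0.001 * 12117e-6) = 1.50872741e-09 m^3/s
Step 3: Convert Q from m^3/s to nL/s (1 m^3 = 1e12 nL, so multiply by 1e12).
Q = 1508.727 nL/s


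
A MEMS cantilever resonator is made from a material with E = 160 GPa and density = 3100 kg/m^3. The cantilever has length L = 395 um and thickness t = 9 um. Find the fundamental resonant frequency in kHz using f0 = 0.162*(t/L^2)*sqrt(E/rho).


Step 1: Convert units to SI.
t_SI = 9e-6 m, L_SI = 395e-6 m
Step 2: Calculate sqrt(E/rho).
sqrt(160e9 / 3100) = 7184.21 m/s
Step 3: Compute f0.
f0 = 0.162 * 9e-6 / (395e-6)^2 * 7184.21 = 67134.0 Hz = 67.13 kHz


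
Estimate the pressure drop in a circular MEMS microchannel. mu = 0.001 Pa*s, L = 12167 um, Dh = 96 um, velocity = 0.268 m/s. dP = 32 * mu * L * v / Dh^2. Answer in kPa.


Step 1: Convert to SI: L = 12167e-6 m, Dh = 96e-6 m
Step 2: dP = 32 * 0.001 * 12167e-6 * 0.268 / (96e-6)^2
Step 3: dP = 11322.07 Pa
Step 4: Convert to kPa: dP = 11.32 kPa


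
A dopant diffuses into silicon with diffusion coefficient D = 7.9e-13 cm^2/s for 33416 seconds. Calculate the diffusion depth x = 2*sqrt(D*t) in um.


Step 1: Compute D*t = 7.9e-13 * 33416 = 2.639864e-08 cm^2
Step 2: sqrt(D*t) = 1.6248e-04 cm
Step 3: x = 2 * 1.6248e-04 cm = 3.2496e-04 cm
Step 4: Convert to um (1 cm = 1e4 um): x = 3.25 um


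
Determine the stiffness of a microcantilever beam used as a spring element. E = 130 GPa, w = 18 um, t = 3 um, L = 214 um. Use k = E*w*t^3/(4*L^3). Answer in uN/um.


Step 1: Convert E to consistent units (1 GPa = 1000 uN/um^2).
E = 130 GPa = 130000 uN/um^2
Step 2: Compute t^3 = 3^3 = 27
Step 3: Compute L^3 = 214^3 = 9800344
Step 4: k = 130000 * 18 * 27 / (4 * 9800344)
k = 1.6117 uN/um


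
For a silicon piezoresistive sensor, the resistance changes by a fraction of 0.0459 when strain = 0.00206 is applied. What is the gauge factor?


Step 1: Identify values.
dR/R = 0.0459, strain = 0.00206
Step 2: GF = (dR/R) / strain = 0.0459 / 0.00206
GF = 22.3


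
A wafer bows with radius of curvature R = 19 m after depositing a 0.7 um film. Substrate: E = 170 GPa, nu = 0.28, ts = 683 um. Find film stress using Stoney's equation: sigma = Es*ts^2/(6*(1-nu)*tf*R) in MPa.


Step 1: Compute numerator: Es * ts^2 = 170 * 683^2 = 79303130 (GPa*um^2)
Step 2: Compute denominator (R in um): 6*(1-nu)*tf*R = 6*0.72*0.7*19e6 = 57456000.0 (um^2)
Step 3: sigma (GPa) = 79303130 / 57456000.0 = 1.380241e+00 GPa
Step 4: Convert to MPa (x1000): sigma = 1380.2 MPa


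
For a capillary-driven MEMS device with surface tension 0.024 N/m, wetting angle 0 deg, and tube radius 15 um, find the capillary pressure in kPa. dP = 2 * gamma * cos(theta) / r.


Step 1: cos(0 deg) = 1.0
Step 2: Convert r to m: r = 15e-6 m
Step 3: dP = 2 * 0.024 * 1.0 / 15e-6 = 3200.0 Pa
Step 4: Convert Pa to kPa (divide by 1000).
dP = 3.2 kPa


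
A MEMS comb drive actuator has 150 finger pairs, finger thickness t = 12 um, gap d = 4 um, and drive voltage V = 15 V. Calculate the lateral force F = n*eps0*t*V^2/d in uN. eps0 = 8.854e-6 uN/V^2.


Step 1: Parameters: n=150, eps0=8.854e-6 uN/V^2, t=12 um, V=15 V, d=4 um
Step 2: V^2 = 225
Step 3: F = 150 * 8.854e-6 * 12 * 225 / 4
F = 0.896 uN


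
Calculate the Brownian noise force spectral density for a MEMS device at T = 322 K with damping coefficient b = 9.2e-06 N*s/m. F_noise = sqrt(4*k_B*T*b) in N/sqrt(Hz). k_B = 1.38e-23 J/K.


Step 1: Compute 4 * k_B * T * b
= 4 * 1.38e-23 * 322 * 9.2e-06
= 1.6352e-25 N^2/Hz
Step 2: F_noise = sqrt(1.6352e-25)
F_noise = 4.04e-13 N/sqrt(Hz)


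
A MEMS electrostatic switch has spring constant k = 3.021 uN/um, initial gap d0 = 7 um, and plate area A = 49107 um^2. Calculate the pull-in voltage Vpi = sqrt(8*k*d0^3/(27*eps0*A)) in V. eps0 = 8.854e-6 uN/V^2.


Step 1: Compute numerator: 8 * k * d0^3 = 8 * 3.021 * 7^3 = 8289.624
Step 2: Compute denominator: 27 * eps0 * A = 27 * 8.854e-6 * 49107 = 11.739421
Step 3: Vpi = sqrt(8289.624 / 11.739421)
Vpi = 26.57 V


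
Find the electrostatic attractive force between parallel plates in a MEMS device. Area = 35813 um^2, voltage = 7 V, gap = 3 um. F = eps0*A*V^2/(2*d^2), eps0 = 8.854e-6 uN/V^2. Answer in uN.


Step 1: Identify parameters.
eps0 = 8.854e-6 uN/V^2, A = 35813 um^2, V = 7 V, d = 3 um
Step 2: Compute V^2 = 7^2 = 49
Step 3: Compute d^2 = 3^2 = 9
Step 4: F = 0.5 * 8.854e-6 * 35813 * 49 / 9
F = 0.863 uN


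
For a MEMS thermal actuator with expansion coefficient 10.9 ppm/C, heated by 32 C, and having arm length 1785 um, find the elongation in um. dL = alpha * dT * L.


Step 1: Convert CTE: alpha = 10.9 ppm/C = 10.9e-6 /C
Step 2: dL = 10.9e-6 * 32 * 1785
dL = 0.6226 um


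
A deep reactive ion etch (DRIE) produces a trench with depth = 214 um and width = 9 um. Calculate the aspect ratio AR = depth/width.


Step 1: AR = depth / width
Step 2: AR = 214 / 9
AR = 23.8


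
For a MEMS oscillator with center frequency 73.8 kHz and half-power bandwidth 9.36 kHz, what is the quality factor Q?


Step 1: Q = f0 / bandwidth
Step 2: Q = 73.8 / 9.36
Q = 7.9


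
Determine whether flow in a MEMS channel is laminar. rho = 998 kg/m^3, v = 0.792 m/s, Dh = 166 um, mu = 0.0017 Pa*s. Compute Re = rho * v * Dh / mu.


Step 1: Convert Dh to meters: Dh = 166e-6 m
Step 2: Re = rho * v * Dh / mu
Re = 998 * 0.792 * 166e-6 / 0.0017
Re = 77.182
Since Re = 77.182 is below ~2300, the flow is laminar.


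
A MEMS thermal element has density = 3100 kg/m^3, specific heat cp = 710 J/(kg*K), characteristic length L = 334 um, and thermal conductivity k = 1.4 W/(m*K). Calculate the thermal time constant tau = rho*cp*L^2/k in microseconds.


Step 1: Convert L to m: L = 334e-6 m
Step 2: L^2 = (334e-6)^2 = 1.11556e-07 m^2
Step 3: tau = 3100 * 710 * 1.11556e-07 / 1.4 = 1.7538196857e-01 s
Step 4: Convert to microseconds (multiply by 1e6).
tau = 175381.969 us


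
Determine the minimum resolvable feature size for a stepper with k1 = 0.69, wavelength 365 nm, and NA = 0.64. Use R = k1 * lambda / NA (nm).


Step 1: Identify values: k1 = 0.69, lambda = 365 nm, NA = 0.64
Step 2: R = k1 * lambda / NA
R = 0.69 * 365 / 0.64
R = 393.5 nm


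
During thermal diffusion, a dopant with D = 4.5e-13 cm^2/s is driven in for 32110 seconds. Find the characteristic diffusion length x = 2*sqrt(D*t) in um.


Step 1: Compute D*t = 4.5e-13 * 32110 = 1.44495e-08 cm^2
Step 2: sqrt(D*t) = 1.20206e-04 cm
Step 3: x = 2 * 1.20206e-04 cm = 2.40412e-04 cm
Step 4: Convert to um (1 cm = 1e4 um): x = 2.404 um


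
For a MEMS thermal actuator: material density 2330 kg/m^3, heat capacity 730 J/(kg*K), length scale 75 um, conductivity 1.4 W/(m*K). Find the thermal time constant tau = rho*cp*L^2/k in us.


Step 1: Convert L to m: L = 75e-6 m
Step 2: L^2 = (75e-6)^2 = 5.625e-09 m^2
Step 3: tau = 2330 * 730 * 5.625e-09 / 1.4 = 6.83397321e-03 s
Step 4: Convert to microseconds (multiply by 1e6).
tau = 6833.973 us


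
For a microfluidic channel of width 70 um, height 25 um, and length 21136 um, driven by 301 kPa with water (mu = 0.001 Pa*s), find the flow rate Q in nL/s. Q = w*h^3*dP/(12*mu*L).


Step 1: Convert all dimensions to SI (meters).
w = 70e-6 m, h = 25e-6 m, L = 21136e-6 m, dP = 301e3 Pa
Step 2: Q = w * h^3 * dP / (12 * mu * L)
Q = 70e-6 * (25e-6)^3 * 301e3 / (12 * 0.001 * 21136e-6) = 1.2980174e-09 m^3/s
Step 3: Convert Q from m^3/s to nL/s (1 m^3 = 1e12 nL, so multiply by 1e12).
Q = 1298.017 nL/s


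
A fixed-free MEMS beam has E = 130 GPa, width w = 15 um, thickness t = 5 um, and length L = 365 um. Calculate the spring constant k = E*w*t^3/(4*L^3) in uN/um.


Step 1: Convert E to consistent units (1 GPa = 1000 uN/um^2).
E = 130 GPa = 130000 uN/um^2
Step 2: Compute t^3 = 5^3 = 125
Step 3: Compute L^3 = 365^3 = 48627125
Step 4: k = 130000 * 15 * 125 / (4 * 48627125)
k = 1.2532 uN/um


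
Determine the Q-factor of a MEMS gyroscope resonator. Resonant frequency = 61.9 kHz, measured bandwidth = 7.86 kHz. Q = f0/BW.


Step 1: Q = f0 / bandwidth
Step 2: Q = 61.9 / 7.86
Q = 7.9


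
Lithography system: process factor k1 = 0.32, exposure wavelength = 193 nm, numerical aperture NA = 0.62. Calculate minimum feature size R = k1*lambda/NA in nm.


Step 1: Identify values: k1 = 0.32, lambda = 193 nm, NA = 0.62
Step 2: R = k1 * lambda / NA
R = 0.32 * 193 / 0.62
R = 99.6 nm


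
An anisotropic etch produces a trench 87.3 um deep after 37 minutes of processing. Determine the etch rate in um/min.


Step 1: Etch rate = depth / time
Step 2: rate = 87.3 / 37
rate = 2.359 um/min


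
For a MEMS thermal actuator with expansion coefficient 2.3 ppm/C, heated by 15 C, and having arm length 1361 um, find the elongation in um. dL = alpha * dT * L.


Step 1: Convert CTE: alpha = 2.3 ppm/C = 2.3e-6 /C
Step 2: dL = 2.3e-6 * 15 * 1361
dL = 0.047 um


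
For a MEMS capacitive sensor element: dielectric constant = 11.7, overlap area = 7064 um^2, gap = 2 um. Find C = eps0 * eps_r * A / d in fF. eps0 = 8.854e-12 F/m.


Step 1: Convert area to m^2: A = 7064e-12 m^2
Step 2: Convert gap to m: d = 2e-6 m
Step 3: C = eps0 * eps_r * A / d
C = 8.854e-12 * 11.7 * 7064e-12 / 2e-6
Step 4: Convert to fF (multiply by 1e15).
C = 365.89 fF


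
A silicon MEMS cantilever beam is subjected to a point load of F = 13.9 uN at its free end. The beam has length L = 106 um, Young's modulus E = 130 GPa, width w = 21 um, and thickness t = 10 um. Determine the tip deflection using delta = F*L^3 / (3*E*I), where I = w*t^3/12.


Step 1: Calculate the second moment of area.
I = w * t^3 / 12 = 21 * 10^3 / 12 = 1750.0 um^4
Step 2: Convert E to consistent units (1 GPa = 1000 uN/um^2).
E = 130 GPa = 130000 uN/um^2
Step 3: Calculate tip deflection.
delta = F * L^3 / (3 * E * I)
delta = 13.9 * 106^3 / (3 * 130000 * 1750.0)
delta = 0.0243 um


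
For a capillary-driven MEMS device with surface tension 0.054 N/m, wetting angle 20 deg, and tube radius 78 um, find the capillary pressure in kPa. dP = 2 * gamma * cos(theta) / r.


Step 1: cos(20 deg) = 0.9397
Step 2: Convert r to m: r = 78e-6 m
Step 3: dP = 2 * 0.054 * 0.9397 / 78e-6 = 1301.1 Pa
Step 4: Convert Pa to kPa (divide by 1000).
dP = 1.3 kPa


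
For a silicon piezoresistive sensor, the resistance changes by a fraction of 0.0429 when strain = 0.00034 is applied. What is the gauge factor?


Step 1: Identify values.
dR/R = 0.0429, strain = 0.00034
Step 2: GF = (dR/R) / strain = 0.0429 / 0.00034
GF = 126.2


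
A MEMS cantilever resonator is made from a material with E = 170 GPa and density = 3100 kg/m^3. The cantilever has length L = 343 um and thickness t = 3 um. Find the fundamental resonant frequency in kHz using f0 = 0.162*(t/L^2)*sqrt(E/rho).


Step 1: Convert units to SI.
t_SI = 3e-6 m, L_SI = 343e-6 m
Step 2: Calculate sqrt(E/rho).
sqrt(170e9 / 3100) = 7405.32 m/s
Step 3: Compute f0.
f0 = 0.162 * 3e-6 / (343e-6)^2 * 7405.32 = 30590.9 Hz = 30.59 kHz


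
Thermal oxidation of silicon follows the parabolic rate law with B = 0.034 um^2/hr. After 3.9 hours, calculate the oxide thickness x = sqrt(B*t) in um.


Step 1: Compute B*t = 0.034 * 3.9 = 0.1326
Step 2: x = sqrt(0.1326)
x = 0.364 um


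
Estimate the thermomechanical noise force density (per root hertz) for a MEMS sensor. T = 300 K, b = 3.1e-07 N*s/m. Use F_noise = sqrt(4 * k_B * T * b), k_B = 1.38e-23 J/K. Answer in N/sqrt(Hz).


Step 1: Compute 4 * k_B * T * b
= 4 * 1.38e-23 * 300 * 3.1e-07
= 5.1336e-27 N^2/Hz
Step 2: F_noise = sqrt(5.1336e-27)
F_noise = 7.16e-14 N/sqrt(Hz)


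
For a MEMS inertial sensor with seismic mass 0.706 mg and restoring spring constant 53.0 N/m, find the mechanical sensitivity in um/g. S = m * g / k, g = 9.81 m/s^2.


Step 1: Convert mass: m = 0.706 mg = 7.06e-07 kg
Step 2: S = m * g / k = 7.06e-07 * 9.81 / 53.0
Step 3: S = 1.31e-07 m/g
Step 4: Convert to um/g: S = 0.131 um/g


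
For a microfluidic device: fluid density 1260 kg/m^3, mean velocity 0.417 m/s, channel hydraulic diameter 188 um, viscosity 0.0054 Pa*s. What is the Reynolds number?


Step 1: Convert Dh to meters: Dh = 188e-6 m
Step 2: Re = rho * v * Dh / mu
Re = 1260 * 0.417 * 188e-6 / 0.0054
Re = 18.292


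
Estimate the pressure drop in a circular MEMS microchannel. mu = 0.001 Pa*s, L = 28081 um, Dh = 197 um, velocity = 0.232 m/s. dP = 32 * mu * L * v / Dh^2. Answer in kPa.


Step 1: Convert to SI: L = 28081e-6 m, Dh = 197e-6 m
Step 2: dP = 32 * 0.001 * 28081e-6 * 0.232 / (197e-6)^2
Step 3: dP = 5371.78 Pa
Step 4: Convert to kPa: dP = 5.37 kPa


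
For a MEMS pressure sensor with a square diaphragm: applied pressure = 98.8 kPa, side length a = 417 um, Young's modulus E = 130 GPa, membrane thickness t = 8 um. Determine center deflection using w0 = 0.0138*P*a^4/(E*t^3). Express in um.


Step 1: Convert pressure to compatible units (E is in GPa, so P in GPa).
P = 98.8 kPa = 98.8e-6 GPa
Step 2: Compute numerator: 0.0138 * P * a^4.
a^4 = 417^4 = 30237384321
numerator = 0.0138 * 98.8e-6 * 30237384321 = 4.12269e+04
Step 3: Compute denominator: E * t^3 = 130 * 8^3 = 66560
Step 4: w0 = numerator / denominator = 4.12269e+04 / 66560 = 0.6194 um


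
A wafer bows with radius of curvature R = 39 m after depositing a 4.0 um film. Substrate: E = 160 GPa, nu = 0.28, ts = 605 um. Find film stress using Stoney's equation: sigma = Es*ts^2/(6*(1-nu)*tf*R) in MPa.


Step 1: Compute numerator: Es * ts^2 = 160 * 605^2 = 58564000 (GPa*um^2)
Step 2: Compute denominator (R in um): 6*(1-nu)*tf*R = 6*0.72*4.0*39e6 = 673920000.0 (um^2)
Step 3: sigma (GPa) = 58564000 / 673920000.0 = 8.6901e-02 GPa
Step 4: Convert to MPa (x1000): sigma = 86.9 MPa


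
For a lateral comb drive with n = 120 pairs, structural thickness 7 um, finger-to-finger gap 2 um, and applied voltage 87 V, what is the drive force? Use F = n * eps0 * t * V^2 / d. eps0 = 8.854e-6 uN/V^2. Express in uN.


Step 1: Parameters: n=120, eps0=8.854e-6 uN/V^2, t=7 um, V=87 V, d=2 um
Step 2: V^2 = 7569
Step 3: F = 120 * 8.854e-6 * 7 * 7569 / 2
F = 28.147 uN


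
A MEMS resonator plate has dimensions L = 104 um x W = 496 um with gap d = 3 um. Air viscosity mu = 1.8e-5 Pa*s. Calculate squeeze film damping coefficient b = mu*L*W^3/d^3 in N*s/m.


Step 1: Convert to SI.
L = 104e-6 m, W = 496e-6 m, d = 3e-6 m
Step 2: W^3 = (496e-6)^3 = 1.22e-10 m^3
Step 3: d^3 = (3e-6)^3 = 2.70e-17 m^3
Step 4: b = 1.8e-5 * 104e-6 * 1.22e-10 / 2.70e-17
b = 8.46e-03 N*s/m


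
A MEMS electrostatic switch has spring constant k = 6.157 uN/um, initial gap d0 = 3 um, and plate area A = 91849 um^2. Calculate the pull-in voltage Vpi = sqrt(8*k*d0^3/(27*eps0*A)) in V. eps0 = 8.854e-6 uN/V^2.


Step 1: Compute numerator: 8 * k * d0^3 = 8 * 6.157 * 3^3 = 1329.912
Step 2: Compute denominator: 27 * eps0 * A = 27 * 8.854e-6 * 91849 = 21.957238
Step 3: Vpi = sqrt(1329.912 / 21.957238)
Vpi = 7.78 V


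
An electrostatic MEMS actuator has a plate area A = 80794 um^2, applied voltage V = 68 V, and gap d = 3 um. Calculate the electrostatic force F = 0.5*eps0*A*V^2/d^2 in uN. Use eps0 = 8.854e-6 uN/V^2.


Step 1: Identify parameters.
eps0 = 8.854e-6 uN/V^2, A = 80794 um^2, V = 68 V, d = 3 um
Step 2: Compute V^2 = 68^2 = 4624
Step 3: Compute d^2 = 3^2 = 9
Step 4: F = 0.5 * 8.854e-6 * 80794 * 4624 / 9
F = 183.765 uN


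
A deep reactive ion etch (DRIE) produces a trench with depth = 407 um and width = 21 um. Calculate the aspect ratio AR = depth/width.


Step 1: AR = depth / width
Step 2: AR = 407 / 21
AR = 19.4


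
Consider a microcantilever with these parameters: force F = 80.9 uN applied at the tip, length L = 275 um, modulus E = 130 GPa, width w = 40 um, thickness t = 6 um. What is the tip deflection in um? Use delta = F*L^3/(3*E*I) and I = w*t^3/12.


Step 1: Calculate the second moment of area.
I = w * t^3 / 12 = 40 * 6^3 / 12 = 720.0 um^4
Step 2: Convert E to consistent units (1 GPa = 1000 uN/um^2).
E = 130 GPa = 130000 uN/um^2
Step 3: Calculate tip deflection.
delta = F * L^3 / (3 * E * I)
delta = 80.9 * 275^3 / (3 * 130000 * 720.0)
delta = 5.9917 um


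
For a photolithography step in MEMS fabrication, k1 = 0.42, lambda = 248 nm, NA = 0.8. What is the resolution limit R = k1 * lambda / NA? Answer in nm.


Step 1: Identify values: k1 = 0.42, lambda = 248 nm, NA = 0.8
Step 2: R = k1 * lambda / NA
R = 0.42 * 248 / 0.8
R = 130.2 nm


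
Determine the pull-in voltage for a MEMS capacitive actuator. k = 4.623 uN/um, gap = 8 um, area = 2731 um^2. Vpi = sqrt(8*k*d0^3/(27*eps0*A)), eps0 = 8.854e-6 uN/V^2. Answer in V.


Step 1: Compute numerator: 8 * k * d0^3 = 8 * 4.623 * 8^3 = 18935.808
Step 2: Compute denominator: 27 * eps0 * A = 27 * 8.854e-6 * 2731 = 0.652867
Step 3: Vpi = sqrt(18935.808 / 0.652867)
Vpi = 170.31 V


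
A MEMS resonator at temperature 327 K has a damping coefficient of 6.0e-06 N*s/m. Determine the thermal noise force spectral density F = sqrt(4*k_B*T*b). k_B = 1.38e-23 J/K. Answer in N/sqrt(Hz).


Step 1: Compute 4 * k_B * T * b
= 4 * 1.38e-23 * 327 * 6.0e-06
= 1.0830e-25 N^2/Hz
Step 2: F_noise = sqrt(1.0830e-25)
F_noise = 3.29e-13 N/sqrt(Hz)


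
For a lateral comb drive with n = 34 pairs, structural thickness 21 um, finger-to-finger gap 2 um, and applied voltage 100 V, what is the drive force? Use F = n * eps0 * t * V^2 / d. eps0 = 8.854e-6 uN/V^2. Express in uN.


Step 1: Parameters: n=34, eps0=8.854e-6 uN/V^2, t=21 um, V=100 V, d=2 um
Step 2: V^2 = 10000
Step 3: F = 34 * 8.854e-6 * 21 * 10000 / 2
F = 31.609 uN


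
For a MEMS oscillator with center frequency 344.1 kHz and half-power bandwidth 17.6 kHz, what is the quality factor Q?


Step 1: Q = f0 / bandwidth
Step 2: Q = 344.1 / 17.6
Q = 19.6


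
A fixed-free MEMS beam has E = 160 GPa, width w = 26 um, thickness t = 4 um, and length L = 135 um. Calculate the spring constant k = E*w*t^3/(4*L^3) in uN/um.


Step 1: Convert E to consistent units (1 GPa = 1000 uN/um^2).
E = 160 GPa = 160000 uN/um^2
Step 2: Compute t^3 = 4^3 = 64
Step 3: Compute L^3 = 135^3 = 2460375
Step 4: k = 160000 * 26 * 64 / (4 * 2460375)
k = 27.0528 uN/um


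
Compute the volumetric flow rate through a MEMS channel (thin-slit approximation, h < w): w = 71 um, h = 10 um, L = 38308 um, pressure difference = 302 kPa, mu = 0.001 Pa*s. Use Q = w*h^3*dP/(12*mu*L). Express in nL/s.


Step 1: Convert all dimensions to SI (meters).
w = 71e-6 m, h = 10e-6 m, L = 38308e-6 m, dP = 302e3 Pa
Step 2: Q = w * h^3 * dP / (12 * mu * L)
Q = 71e-6 * (10e-6)^3 * 302e3 / (12 * 0.001 * 38308e-6) = 4.664387e-11 m^3/s
Step 3: Convert Q from m^3/s to nL/s (1 m^3 = 1e12 nL, so multiply by 1e12).
Q = 46.644 nL/s


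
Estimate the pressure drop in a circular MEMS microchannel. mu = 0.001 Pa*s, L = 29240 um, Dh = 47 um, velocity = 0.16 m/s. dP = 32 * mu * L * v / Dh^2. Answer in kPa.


Step 1: Convert to SI: L = 29240e-6 m, Dh = 47e-6 m
Step 2: dP = 32 * 0.001 * 29240e-6 * 0.16 / (47e-6)^2
Step 3: dP = 67772.20 Pa
Step 4: Convert to kPa: dP = 67.77 kPa


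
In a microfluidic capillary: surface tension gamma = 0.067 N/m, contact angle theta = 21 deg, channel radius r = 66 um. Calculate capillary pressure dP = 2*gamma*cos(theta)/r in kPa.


Step 1: cos(21 deg) = 0.9336
Step 2: Convert r to m: r = 66e-6 m
Step 3: dP = 2 * 0.067 * 0.9336 / 66e-6 = 1895.5 Pa
Step 4: Convert Pa to kPa (divide by 1000).
dP = 1.9 kPa


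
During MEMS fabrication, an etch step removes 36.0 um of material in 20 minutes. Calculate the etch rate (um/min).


Step 1: Etch rate = depth / time
Step 2: rate = 36.0 / 20
rate = 1.8 um/min


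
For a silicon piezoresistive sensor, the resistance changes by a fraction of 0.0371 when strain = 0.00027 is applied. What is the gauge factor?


Step 1: Identify values.
dR/R = 0.0371, strain = 0.00027
Step 2: GF = (dR/R) / strain = 0.0371 / 0.00027
GF = 137.4


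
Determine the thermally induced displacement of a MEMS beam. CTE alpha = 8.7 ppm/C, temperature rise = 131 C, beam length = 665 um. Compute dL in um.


Step 1: Convert CTE: alpha = 8.7 ppm/C = 8.7e-6 /C
Step 2: dL = 8.7e-6 * 131 * 665
dL = 0.7579 um


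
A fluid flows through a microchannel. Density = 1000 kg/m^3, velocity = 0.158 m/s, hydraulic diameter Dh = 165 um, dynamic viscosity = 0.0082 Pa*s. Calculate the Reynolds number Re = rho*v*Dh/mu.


Step 1: Convert Dh to meters: Dh = 165e-6 m
Step 2: Re = rho * v * Dh / mu
Re = 1000 * 0.158 * 165e-6 / 0.0082
Re = 3.179


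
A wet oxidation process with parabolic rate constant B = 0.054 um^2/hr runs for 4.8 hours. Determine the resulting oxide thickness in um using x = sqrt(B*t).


Step 1: Compute B*t = 0.054 * 4.8 = 0.2592
Step 2: x = sqrt(0.2592)
x = 0.509 um


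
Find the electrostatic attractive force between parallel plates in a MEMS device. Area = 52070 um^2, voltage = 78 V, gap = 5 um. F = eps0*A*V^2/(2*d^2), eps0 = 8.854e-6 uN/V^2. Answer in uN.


Step 1: Identify parameters.
eps0 = 8.854e-6 uN/V^2, A = 52070 um^2, V = 78 V, d = 5 um
Step 2: Compute V^2 = 78^2 = 6084
Step 3: Compute d^2 = 5^2 = 25
Step 4: F = 0.5 * 8.854e-6 * 52070 * 6084 / 25
F = 56.098 uN


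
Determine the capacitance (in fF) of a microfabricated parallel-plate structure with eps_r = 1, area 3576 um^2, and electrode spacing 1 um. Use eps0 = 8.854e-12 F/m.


Step 1: Convert area to m^2: A = 3576e-12 m^2
Step 2: Convert gap to m: d = 1e-6 m
Step 3: C = eps0 * eps_r * A / d
C = 8.854e-12 * 1 * 3576e-12 / 1e-6
Step 4: Convert to fF (multiply by 1e15).
C = 31.66 fF


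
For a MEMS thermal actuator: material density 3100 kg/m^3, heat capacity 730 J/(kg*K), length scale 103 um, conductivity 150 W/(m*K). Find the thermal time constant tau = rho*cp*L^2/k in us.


Step 1: Convert L to m: L = 103e-6 m
Step 2: L^2 = (103e-6)^2 = 1.0609e-08 m^2
Step 3: tau = 3100 * 730 * 1.0609e-08 / 150 = 1.6005445e-04 s
Step 4: Convert to microseconds (multiply by 1e6).
tau = 160.054 us


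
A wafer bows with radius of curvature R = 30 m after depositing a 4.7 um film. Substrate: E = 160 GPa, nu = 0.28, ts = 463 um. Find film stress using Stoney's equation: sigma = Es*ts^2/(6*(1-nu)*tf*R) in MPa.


Step 1: Compute numerator: Es * ts^2 = 160 * 463^2 = 34299040 (GPa*um^2)
Step 2: Compute denominator (R in um): 6*(1-nu)*tf*R = 6*0.72*4.7*30e6 = 609120000.0 (um^2)
Step 3: sigma (GPa) = 34299040 / 609120000.0 = 5.6309e-02 GPa
Step 4: Convert to MPa (x1000): sigma = 56.3 MPa


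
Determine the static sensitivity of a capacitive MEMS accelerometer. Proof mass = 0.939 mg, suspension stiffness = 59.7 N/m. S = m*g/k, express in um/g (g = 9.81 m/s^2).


Step 1: Convert mass: m = 0.939 mg = 9.39e-07 kg
Step 2: S = m * g / k = 9.39e-07 * 9.81 / 59.7
Step 3: S = 1.54e-07 m/g
Step 4: Convert to um/g: S = 0.154 um/g


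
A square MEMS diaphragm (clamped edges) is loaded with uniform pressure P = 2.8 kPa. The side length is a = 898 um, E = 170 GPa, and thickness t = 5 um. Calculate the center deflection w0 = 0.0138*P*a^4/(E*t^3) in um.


Step 1: Convert pressure to compatible units (E is in GPa, so P in GPa).
P = 2.8 kPa = 2.8e-6 GPa
Step 2: Compute numerator: 0.0138 * P * a^4.
a^4 = 898^4 = 650287411216
numerator = 0.0138 * 2.8e-6 * 650287411216 = 2.512711e+04
Step 3: Compute denominator: E * t^3 = 170 * 5^3 = 21250
Step 4: w0 = numerator / denominator = 2.512711e+04 / 21250 = 1.1825 um


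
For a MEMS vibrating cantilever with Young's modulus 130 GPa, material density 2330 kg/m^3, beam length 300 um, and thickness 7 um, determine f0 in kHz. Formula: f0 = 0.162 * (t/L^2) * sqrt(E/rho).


Step 1: Convert units to SI.
t_SI = 7e-6 m, L_SI = 300e-6 m
Step 2: Calculate sqrt(E/rho).
sqrt(130e9 / 2330) = 7469.54 m/s
Step 3: Compute f0.
f0 = 0.162 * 7e-6 / (300e-6)^2 * 7469.54 = 94116.2 Hz = 94.12 kHz


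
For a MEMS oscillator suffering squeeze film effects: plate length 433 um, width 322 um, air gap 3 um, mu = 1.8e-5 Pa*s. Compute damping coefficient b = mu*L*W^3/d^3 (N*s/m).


Step 1: Convert to SI.
L = 433e-6 m, W = 322e-6 m, d = 3e-6 m
Step 2: W^3 = (322e-6)^3 = 3.34e-11 m^3
Step 3: d^3 = (3e-6)^3 = 2.70e-17 m^3
Step 4: b = 1.8e-5 * 433e-6 * 3.34e-11 / 2.70e-17
b = 9.64e-03 N*s/m


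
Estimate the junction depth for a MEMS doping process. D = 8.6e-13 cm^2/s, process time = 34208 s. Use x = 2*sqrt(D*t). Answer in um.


Step 1: Compute D*t = 8.6e-13 * 34208 = 2.941888e-08 cm^2
Step 2: sqrt(D*t) = 1.7152e-04 cm
Step 3: x = 2 * 1.7152e-04 cm = 3.4304e-04 cm
Step 4: Convert to um (1 cm = 1e4 um): x = 3.43 um


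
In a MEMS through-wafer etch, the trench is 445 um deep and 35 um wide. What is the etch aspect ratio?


Step 1: AR = depth / width
Step 2: AR = 445 / 35
AR = 12.7


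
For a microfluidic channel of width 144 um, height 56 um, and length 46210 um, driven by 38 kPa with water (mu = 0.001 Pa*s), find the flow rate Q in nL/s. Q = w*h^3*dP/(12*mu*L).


Step 1: Convert all dimensions to SI (meters).
w = 144e-6 m, h = 56e-6 m, L = 46210e-6 m, dP = 38e3 Pa
Step 2: Q = w * h^3 * dP / (12 * mu * L)
Q = 144e-6 * (56e-6)^3 * 38e3 / (12 * 0.001 * 46210e-6) = 1.73297762e-09 m^3/s
Step 3: Convert Q from m^3/s to nL/s (1 m^3 = 1e12 nL, so multiply by 1e12).
Q = 1732.978 nL/s


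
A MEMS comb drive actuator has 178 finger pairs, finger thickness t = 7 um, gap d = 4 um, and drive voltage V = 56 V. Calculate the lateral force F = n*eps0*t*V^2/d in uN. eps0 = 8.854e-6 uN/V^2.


Step 1: Parameters: n=178, eps0=8.854e-6 uN/V^2, t=7 um, V=56 V, d=4 um
Step 2: V^2 = 3136
Step 3: F = 178 * 8.854e-6 * 7 * 3136 / 4
F = 8.649 uN


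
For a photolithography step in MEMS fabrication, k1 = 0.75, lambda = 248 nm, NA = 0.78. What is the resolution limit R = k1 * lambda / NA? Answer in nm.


Step 1: Identify values: k1 = 0.75, lambda = 248 nm, NA = 0.78
Step 2: R = k1 * lambda / NA
R = 0.75 * 248 / 0.78
R = 238.5 nm


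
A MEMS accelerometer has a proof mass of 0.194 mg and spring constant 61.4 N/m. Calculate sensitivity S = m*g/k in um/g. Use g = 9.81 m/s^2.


Step 1: Convert mass: m = 0.194 mg = 1.94e-07 kg
Step 2: S = m * g / k = 1.94e-07 * 9.81 / 61.4
Step 3: S = 3.10e-08 m/g
Step 4: Convert to um/g: S = 0.031 um/g


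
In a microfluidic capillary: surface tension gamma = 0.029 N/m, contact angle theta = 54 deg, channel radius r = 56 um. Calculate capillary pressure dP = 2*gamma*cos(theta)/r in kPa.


Step 1: cos(54 deg) = 0.5878
Step 2: Convert r to m: r = 56e-6 m
Step 3: dP = 2 * 0.029 * 0.5878 / 56e-6 = 608.8 Pa
Step 4: Convert Pa to kPa (divide by 1000).
dP = 0.61 kPa


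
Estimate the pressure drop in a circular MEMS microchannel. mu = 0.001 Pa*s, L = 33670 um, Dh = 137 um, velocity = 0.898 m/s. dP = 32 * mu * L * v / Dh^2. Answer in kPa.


Step 1: Convert to SI: L = 33670e-6 m, Dh = 137e-6 m
Step 2: dP = 32 * 0.001 * 33670e-6 * 0.898 / (137e-6)^2
Step 3: dP = 51549.96 Pa
Step 4: Convert to kPa: dP = 51.55 kPa


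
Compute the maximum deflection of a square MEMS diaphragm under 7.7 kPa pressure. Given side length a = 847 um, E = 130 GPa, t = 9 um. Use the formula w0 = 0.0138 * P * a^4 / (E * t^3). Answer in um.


Step 1: Convert pressure to compatible units (E is in GPa, so P in GPa).
P = 7.7 kPa = 7.7e-6 GPa
Step 2: Compute numerator: 0.0138 * P * a^4.
a^4 = 847^4 = 514675673281
numerator = 0.0138 * 7.7e-6 * 514675673281 = 5.46894e+04
Step 3: Compute denominator: E * t^3 = 130 * 9^3 = 94770
Step 4: w0 = numerator / denominator = 5.46894e+04 / 94770 = 0.5771 um


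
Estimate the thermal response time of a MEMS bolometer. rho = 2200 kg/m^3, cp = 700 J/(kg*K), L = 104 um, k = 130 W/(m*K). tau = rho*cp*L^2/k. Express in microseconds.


Step 1: Convert L to m: L = 104e-6 m
Step 2: L^2 = (104e-6)^2 = 1.0816e-08 m^2
Step 3: tau = 2200 * 700 * 1.0816e-08 / 130 = 1.28128e-04 s
Step 4: Convert to microseconds (multiply by 1e6).
tau = 128.128 us


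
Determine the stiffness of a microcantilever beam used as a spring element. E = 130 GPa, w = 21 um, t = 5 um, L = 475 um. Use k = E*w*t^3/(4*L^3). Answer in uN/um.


Step 1: Convert E to consistent units (1 GPa = 1000 uN/um^2).
E = 130 GPa = 130000 uN/um^2
Step 2: Compute t^3 = 5^3 = 125
Step 3: Compute L^3 = 475^3 = 107171875
Step 4: k = 130000 * 21 * 125 / (4 * 107171875)
k = 0.796 uN/um


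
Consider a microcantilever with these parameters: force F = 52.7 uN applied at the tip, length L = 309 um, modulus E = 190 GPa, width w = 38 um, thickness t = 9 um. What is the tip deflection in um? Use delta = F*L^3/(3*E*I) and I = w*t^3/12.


Step 1: Calculate the second moment of area.
I = w * t^3 / 12 = 38 * 9^3 / 12 = 2308.5 um^4
Step 2: Convert E to consistent units (1 GPa = 1000 uN/um^2).
E = 190 GPa = 190000 uN/um^2
Step 3: Calculate tip deflection.
delta = F * L^3 / (3 * E * I)
delta = 52.7 * 309^3 / (3 * 190000 * 2308.5)
delta = 1.1816 um


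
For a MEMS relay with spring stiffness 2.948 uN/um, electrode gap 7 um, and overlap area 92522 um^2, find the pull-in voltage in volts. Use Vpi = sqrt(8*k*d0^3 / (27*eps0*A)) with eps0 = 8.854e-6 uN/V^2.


Step 1: Compute numerator: 8 * k * d0^3 = 8 * 2.948 * 7^3 = 8089.312
Step 2: Compute denominator: 27 * eps0 * A = 27 * 8.854e-6 * 92522 = 22.118124
Step 3: Vpi = sqrt(8089.312 / 22.118124)
Vpi = 19.12 V


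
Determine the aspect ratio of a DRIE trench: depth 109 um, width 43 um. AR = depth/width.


Step 1: AR = depth / width
Step 2: AR = 109 / 43
AR = 2.5


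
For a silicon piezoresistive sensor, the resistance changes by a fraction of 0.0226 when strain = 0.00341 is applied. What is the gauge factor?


Step 1: Identify values.
dR/R = 0.0226, strain = 0.00341
Step 2: GF = (dR/R) / strain = 0.0226 / 0.00341
GF = 6.6


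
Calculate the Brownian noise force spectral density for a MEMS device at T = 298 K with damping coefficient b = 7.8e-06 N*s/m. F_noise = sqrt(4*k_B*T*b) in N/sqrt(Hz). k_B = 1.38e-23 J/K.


Step 1: Compute 4 * k_B * T * b
= 4 * 1.38e-23 * 298 * 7.8e-06
= 1.2831e-25 N^2/Hz
Step 2: F_noise = sqrt(1.2831e-25)
F_noise = 3.58e-13 N/sqrt(Hz)


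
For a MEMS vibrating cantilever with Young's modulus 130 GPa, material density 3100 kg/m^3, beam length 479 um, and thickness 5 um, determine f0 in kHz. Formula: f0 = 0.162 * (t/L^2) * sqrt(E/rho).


Step 1: Convert units to SI.
t_SI = 5e-6 m, L_SI = 479e-6 m
Step 2: Calculate sqrt(E/rho).
sqrt(130e9 / 3100) = 6475.76 m/s
Step 3: Compute f0.
f0 = 0.162 * 5e-6 / (479e-6)^2 * 6475.76 = 22861.5 Hz = 22.86 kHz


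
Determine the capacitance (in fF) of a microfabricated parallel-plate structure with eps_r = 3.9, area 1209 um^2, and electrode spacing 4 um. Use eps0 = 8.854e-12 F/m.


Step 1: Convert area to m^2: A = 1209e-12 m^2
Step 2: Convert gap to m: d = 4e-6 m
Step 3: C = eps0 * eps_r * A / d
C = 8.854e-12 * 3.9 * 1209e-12 / 4e-6
Step 4: Convert to fF (multiply by 1e15).
C = 10.44 fF


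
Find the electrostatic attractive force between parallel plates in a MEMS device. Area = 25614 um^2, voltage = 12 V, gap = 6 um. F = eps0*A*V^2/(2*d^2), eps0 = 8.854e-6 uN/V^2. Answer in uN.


Step 1: Identify parameters.
eps0 = 8.854e-6 uN/V^2, A = 25614 um^2, V = 12 V, d = 6 um
Step 2: Compute V^2 = 12^2 = 144
Step 3: Compute d^2 = 6^2 = 36
Step 4: F = 0.5 * 8.854e-6 * 25614 * 144 / 36
F = 0.454 uN


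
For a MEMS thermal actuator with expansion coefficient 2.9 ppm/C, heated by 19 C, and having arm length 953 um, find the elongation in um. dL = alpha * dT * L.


Step 1: Convert CTE: alpha = 2.9 ppm/C = 2.9e-6 /C
Step 2: dL = 2.9e-6 * 19 * 953
dL = 0.0525 um


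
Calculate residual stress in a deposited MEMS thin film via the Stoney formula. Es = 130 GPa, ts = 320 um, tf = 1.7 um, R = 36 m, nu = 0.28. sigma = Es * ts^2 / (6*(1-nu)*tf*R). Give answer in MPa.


Step 1: Compute numerator: Es * ts^2 = 130 * 320^2 = 13312000 (GPa*um^2)
Step 2: Compute denominator (R in um): 6*(1-nu)*tf*R = 6*0.72*1.7*36e6 = 264384000.0 (um^2)
Step 3: sigma (GPa) = 13312000 / 264384000.0 = 5.0351e-02 GPa
Step 4: Convert to MPa (x1000): sigma = 50.4 MPa


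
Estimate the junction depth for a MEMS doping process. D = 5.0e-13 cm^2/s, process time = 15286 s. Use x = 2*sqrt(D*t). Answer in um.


Step 1: Compute D*t = 5.0e-13 * 15286 = 7.643e-09 cm^2
Step 2: sqrt(D*t) = 8.74243e-05 cm
Step 3: x = 2 * 8.74243e-05 cm = 1.748486e-04 cm
Step 4: Convert to um (1 cm = 1e4 um): x = 1.748 um


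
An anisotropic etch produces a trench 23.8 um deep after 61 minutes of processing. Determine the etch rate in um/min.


Step 1: Etch rate = depth / time
Step 2: rate = 23.8 / 61
rate = 0.39 um/min


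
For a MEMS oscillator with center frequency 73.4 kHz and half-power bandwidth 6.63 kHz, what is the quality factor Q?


Step 1: Q = f0 / bandwidth
Step 2: Q = 73.4 / 6.63
Q = 11.1


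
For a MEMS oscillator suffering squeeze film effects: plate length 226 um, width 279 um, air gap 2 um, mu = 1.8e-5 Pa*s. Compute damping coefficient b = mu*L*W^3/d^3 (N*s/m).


Step 1: Convert to SI.
L = 226e-6 m, W = 279e-6 m, d = 2e-6 m
Step 2: W^3 = (279e-6)^3 = 2.17e-11 m^3
Step 3: d^3 = (2e-6)^3 = 8.00e-18 m^3
Step 4: b = 1.8e-5 * 226e-6 * 2.17e-11 / 8.00e-18
b = 1.10e-02 N*s/m


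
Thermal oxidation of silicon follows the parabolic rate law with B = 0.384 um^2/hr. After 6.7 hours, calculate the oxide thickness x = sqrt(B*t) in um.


Step 1: Compute B*t = 0.384 * 6.7 = 2.5728
Step 2: x = sqrt(2.5728)
x = 1.604 um


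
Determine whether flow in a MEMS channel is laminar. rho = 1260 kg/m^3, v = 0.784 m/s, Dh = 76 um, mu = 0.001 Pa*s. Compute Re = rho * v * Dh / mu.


Step 1: Convert Dh to meters: Dh = 76e-6 m
Step 2: Re = rho * v * Dh / mu
Re = 1260 * 0.784 * 76e-6 / 0.001
Re = 75.076
Since Re = 75.076 is below ~2300, the flow is laminar.


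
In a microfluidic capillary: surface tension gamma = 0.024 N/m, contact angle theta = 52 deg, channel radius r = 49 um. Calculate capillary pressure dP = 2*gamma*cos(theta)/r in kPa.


Step 1: cos(52 deg) = 0.6157
Step 2: Convert r to m: r = 49e-6 m
Step 3: dP = 2 * 0.024 * 0.6157 / 49e-6 = 603.1 Pa
Step 4: Convert Pa to kPa (divide by 1000).
dP = 0.6 kPa


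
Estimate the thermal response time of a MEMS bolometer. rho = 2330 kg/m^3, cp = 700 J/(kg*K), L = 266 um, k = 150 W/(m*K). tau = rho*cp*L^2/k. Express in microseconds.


Step 1: Convert L to m: L = 266e-6 m
Step 2: L^2 = (266e-6)^2 = 7.0756e-08 m^2
Step 3: tau = 2330 * 700 * 7.0756e-08 / 150 = 7.6935357e-04 s
Step 4: Convert to microseconds (multiply by 1e6).
tau = 769.354 us


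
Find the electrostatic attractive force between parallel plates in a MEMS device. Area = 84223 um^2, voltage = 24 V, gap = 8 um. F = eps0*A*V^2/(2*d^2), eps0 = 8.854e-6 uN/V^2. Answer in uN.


Step 1: Identify parameters.
eps0 = 8.854e-6 uN/V^2, A = 84223 um^2, V = 24 V, d = 8 um
Step 2: Compute V^2 = 24^2 = 576
Step 3: Compute d^2 = 8^2 = 64
Step 4: F = 0.5 * 8.854e-6 * 84223 * 576 / 64
F = 3.356 uN


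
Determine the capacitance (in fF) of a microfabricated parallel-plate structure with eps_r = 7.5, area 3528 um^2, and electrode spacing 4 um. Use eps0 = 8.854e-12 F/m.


Step 1: Convert area to m^2: A = 3528e-12 m^2
Step 2: Convert gap to m: d = 4e-6 m
Step 3: C = eps0 * eps_r * A / d
C = 8.854e-12 * 7.5 * 3528e-12 / 4e-6
Step 4: Convert to fF (multiply by 1e15).
C = 58.57 fF


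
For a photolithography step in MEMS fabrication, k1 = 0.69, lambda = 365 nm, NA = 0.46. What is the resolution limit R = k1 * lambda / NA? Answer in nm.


Step 1: Identify values: k1 = 0.69, lambda = 365 nm, NA = 0.46
Step 2: R = k1 * lambda / NA
R = 0.69 * 365 / 0.46
R = 547.5 nm


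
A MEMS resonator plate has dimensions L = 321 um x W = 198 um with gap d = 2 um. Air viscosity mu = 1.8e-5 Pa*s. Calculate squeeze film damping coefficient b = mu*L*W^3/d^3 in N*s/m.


Step 1: Convert to SI.
L = 321e-6 m, W = 198e-6 m, d = 2e-6 m
Step 2: W^3 = (198e-6)^3 = 7.76e-12 m^3
Step 3: d^3 = (2e-6)^3 = 8.00e-18 m^3
Step 4: b = 1.8e-5 * 321e-6 * 7.76e-12 / 8.00e-18
b = 5.61e-03 N*s/m


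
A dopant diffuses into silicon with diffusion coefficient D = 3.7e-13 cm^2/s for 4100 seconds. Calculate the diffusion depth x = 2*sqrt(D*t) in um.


Step 1: Compute D*t = 3.7e-13 * 4100 = 1.517e-09 cm^2
Step 2: sqrt(D*t) = 3.8949e-05 cm
Step 3: x = 2 * 3.8949e-05 cm = 7.7898e-05 cm
Step 4: Convert to um (1 cm = 1e4 um): x = 0.779 um


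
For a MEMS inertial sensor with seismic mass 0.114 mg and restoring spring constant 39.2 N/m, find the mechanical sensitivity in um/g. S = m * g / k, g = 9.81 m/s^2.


Step 1: Convert mass: m = 0.114 mg = 1.14e-07 kg
Step 2: S = m * g / k = 1.14e-07 * 9.81 / 39.2
Step 3: S = 2.85e-08 m/g
Step 4: Convert to um/g: S = 0.029 um/g


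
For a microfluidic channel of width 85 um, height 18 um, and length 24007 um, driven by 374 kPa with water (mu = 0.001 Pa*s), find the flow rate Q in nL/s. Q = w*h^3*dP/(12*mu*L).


Step 1: Convert all dimensions to SI (meters).
w = 85e-6 m, h = 18e-6 m, L = 24007e-6 m, dP = 374e3 Pa
Step 2: Q = w * h^3 * dP / (12 * mu * L)
Q = 85e-6 * (18e-6)^3 * 374e3 / (12 * 0.001 * 24007e-6) = 6.435598e-10 m^3/s
Step 3: Convert Q from m^3/s to nL/s (1 m^3 = 1e12 nL, so multiply by 1e12).
Q = 643.56 nL/s
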